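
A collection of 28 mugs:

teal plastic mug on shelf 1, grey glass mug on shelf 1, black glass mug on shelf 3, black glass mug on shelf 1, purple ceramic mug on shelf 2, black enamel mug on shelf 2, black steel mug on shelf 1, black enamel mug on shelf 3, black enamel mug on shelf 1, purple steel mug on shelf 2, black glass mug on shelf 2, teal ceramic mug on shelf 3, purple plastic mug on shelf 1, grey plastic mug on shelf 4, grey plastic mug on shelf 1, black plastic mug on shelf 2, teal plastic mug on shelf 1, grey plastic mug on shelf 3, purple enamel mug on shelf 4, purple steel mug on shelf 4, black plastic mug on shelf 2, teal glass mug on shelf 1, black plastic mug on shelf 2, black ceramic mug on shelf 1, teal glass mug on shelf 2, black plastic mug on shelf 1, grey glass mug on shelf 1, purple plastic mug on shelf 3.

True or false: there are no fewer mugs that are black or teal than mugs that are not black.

True

mugs that are black or teal: 17.
mugs that are not black: 16.
The claim requires 17 ≥ 16, which holds.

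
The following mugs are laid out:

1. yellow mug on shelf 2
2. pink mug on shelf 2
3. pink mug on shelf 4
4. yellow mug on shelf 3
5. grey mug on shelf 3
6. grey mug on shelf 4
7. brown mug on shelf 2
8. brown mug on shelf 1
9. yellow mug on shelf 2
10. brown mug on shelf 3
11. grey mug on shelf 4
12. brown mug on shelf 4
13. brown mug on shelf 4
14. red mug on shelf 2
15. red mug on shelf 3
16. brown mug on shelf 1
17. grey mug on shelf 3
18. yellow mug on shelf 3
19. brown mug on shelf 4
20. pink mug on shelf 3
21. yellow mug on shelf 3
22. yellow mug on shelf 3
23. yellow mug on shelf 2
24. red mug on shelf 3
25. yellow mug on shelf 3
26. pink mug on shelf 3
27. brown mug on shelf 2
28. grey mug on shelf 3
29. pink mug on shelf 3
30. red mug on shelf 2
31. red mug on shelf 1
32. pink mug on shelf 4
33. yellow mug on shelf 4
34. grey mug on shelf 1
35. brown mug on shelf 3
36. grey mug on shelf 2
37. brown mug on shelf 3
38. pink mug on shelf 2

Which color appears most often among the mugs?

brown

Counts by color: brown 10, yellow 9, pink 7, grey 7, red 5.
The maximum is 10, held uniquely by brown.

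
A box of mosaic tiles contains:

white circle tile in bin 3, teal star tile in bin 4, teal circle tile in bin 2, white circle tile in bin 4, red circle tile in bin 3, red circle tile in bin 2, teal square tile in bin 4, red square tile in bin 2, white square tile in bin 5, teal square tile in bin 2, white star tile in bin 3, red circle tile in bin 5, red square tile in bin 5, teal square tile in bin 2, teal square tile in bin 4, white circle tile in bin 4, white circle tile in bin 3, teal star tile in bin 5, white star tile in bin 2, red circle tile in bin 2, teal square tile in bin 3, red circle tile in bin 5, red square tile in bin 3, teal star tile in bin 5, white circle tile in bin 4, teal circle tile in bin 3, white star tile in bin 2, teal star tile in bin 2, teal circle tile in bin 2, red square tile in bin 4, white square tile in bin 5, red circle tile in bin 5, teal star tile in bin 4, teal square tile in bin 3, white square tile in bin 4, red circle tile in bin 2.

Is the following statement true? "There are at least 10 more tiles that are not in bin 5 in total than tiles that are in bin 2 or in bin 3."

tiles that are not in bin 5: 28.
tiles in bin 2 or in bin 3: 19.
The claim requires 28 − 19 = 9 ≥ 10, which does not hold.

False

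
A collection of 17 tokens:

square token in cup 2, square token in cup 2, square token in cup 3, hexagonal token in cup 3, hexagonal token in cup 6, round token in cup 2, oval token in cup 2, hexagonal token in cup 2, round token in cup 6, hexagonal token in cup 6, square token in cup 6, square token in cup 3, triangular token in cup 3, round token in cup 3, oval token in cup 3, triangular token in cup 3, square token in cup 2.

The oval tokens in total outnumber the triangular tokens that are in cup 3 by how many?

0

oval tokens: 2.
triangular tokens in cup 3: 2.
2 − 2 = 0.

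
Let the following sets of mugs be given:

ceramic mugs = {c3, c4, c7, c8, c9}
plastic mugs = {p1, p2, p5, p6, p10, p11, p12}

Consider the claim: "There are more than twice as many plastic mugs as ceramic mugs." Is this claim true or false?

False

There are 7 plastic mugs.
There are 5 ceramic mugs.
The claim requires 7 > 2 × 5 = 10, which does not hold.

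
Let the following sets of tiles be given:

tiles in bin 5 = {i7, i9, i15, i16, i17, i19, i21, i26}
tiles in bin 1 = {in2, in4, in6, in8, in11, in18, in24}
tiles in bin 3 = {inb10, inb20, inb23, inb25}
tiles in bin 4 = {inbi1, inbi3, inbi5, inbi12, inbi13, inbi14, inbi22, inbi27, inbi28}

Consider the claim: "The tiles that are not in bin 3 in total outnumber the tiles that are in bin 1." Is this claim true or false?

|tiles that are not in bin 3| = 24.
|tiles in bin 1| = 7.
The claim requires 24 > 7, which holds.

True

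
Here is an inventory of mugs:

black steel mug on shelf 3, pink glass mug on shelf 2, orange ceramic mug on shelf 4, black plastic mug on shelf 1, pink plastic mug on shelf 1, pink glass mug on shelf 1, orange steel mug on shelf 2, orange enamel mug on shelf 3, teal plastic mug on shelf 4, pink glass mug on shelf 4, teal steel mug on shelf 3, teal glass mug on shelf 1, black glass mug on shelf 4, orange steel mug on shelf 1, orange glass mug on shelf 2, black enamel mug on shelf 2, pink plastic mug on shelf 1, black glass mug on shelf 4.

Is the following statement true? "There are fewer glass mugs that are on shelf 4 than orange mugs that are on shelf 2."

False

There are 3 glass mugs on shelf 4.
There are 2 orange mugs on shelf 2.
The claim requires 3 < 2, which does not hold.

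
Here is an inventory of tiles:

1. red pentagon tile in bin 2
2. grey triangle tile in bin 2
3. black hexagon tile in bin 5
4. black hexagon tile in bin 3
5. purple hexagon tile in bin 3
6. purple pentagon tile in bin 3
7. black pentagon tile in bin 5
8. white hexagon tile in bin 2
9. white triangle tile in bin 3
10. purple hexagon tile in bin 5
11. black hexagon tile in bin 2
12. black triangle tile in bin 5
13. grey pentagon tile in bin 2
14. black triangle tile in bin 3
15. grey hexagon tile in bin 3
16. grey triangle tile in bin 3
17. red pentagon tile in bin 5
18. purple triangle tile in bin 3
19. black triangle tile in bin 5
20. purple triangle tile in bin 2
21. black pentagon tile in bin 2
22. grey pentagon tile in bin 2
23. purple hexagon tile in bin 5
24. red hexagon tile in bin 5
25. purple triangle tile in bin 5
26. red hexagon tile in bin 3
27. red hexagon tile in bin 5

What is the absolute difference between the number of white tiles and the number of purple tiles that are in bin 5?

1

white tiles: 2. purple tiles in bin 5: 3.
|2 − 3| = 3 − 2 = 1.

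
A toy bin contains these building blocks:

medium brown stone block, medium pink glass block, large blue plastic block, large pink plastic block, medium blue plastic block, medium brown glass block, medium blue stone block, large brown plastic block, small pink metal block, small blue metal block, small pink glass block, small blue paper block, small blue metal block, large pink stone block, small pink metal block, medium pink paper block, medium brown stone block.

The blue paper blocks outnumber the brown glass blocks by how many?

blue paper blocks: 1.
brown glass blocks: 1.
1 − 1 = 0.

0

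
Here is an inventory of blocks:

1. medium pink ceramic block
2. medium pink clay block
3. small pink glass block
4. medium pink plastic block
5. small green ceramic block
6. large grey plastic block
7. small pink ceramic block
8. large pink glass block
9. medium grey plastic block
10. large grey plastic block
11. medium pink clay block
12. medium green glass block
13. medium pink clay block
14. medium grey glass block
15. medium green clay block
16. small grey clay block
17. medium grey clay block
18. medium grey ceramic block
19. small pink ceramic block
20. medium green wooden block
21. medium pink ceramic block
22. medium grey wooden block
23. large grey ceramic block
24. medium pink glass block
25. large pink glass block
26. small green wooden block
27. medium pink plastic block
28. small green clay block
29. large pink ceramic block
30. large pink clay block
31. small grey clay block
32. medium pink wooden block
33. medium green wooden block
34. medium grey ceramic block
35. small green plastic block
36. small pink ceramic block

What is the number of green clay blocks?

2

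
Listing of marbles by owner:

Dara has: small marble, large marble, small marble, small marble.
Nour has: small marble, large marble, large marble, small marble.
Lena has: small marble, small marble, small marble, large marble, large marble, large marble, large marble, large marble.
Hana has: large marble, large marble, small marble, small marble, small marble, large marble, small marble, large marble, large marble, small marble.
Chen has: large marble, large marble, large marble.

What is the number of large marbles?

16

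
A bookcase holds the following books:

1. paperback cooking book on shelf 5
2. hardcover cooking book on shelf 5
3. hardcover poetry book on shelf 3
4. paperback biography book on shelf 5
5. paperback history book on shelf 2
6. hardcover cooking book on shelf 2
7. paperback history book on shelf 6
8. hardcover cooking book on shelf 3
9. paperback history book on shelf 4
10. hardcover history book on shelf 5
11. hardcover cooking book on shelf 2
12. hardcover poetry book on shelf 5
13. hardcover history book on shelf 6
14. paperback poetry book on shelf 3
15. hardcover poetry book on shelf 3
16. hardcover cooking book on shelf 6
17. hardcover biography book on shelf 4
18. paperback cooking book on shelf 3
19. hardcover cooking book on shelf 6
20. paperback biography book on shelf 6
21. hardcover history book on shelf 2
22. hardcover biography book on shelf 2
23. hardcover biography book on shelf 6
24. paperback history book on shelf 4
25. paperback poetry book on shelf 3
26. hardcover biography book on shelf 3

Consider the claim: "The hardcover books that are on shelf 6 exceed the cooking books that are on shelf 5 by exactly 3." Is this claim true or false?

There are 4 hardcover books on shelf 6.
There are 2 cooking books on shelf 5.
The claim requires 4 − 2 (= 2) to equal 3, which does not hold.

False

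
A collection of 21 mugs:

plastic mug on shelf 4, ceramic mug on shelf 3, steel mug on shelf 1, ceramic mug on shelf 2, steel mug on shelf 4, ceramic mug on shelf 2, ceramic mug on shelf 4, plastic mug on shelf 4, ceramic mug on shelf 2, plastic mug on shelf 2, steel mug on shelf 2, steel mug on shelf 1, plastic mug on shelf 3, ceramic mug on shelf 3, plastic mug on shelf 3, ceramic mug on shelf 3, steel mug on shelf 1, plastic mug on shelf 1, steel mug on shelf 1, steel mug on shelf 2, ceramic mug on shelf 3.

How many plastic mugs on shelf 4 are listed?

2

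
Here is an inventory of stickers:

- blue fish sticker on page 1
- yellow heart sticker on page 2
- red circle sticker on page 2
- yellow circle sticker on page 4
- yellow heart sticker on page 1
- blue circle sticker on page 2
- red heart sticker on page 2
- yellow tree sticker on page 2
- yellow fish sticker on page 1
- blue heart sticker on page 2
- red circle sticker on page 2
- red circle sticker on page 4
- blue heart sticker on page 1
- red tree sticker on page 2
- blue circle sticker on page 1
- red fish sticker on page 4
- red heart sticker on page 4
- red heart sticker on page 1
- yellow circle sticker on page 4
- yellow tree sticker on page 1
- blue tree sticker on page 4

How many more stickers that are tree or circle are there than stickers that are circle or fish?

stickers that are tree or circle: 11.
stickers that are circle or fish: 10.
11 − 10 = 1.

1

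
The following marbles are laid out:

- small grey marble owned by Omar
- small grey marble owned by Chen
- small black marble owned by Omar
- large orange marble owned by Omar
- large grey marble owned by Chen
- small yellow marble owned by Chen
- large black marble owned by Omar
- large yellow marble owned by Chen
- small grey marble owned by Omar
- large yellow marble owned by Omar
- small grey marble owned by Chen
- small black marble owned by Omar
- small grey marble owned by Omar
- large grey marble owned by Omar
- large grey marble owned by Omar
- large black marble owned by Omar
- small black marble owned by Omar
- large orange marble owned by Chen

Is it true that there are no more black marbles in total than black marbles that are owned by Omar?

True

There are 5 black marbles.
Count of black marbles owned by Omar: 5.
The claim requires 5 ≤ 5, which holds.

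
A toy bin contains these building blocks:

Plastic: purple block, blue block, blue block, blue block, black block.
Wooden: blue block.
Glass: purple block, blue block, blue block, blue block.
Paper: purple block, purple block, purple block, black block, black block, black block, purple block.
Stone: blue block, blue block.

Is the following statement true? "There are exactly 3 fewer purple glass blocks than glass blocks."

There is 1 purple glass block.
There are 4 glass blocks.
The claim requires 4 − 1 (= 3) to equal 3, which holds.

True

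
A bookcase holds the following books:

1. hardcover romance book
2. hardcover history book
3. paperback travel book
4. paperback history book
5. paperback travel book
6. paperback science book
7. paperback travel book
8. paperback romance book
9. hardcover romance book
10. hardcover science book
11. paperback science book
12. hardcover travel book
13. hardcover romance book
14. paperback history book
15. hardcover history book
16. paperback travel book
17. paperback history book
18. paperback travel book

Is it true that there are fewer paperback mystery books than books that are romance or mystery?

|paperback mystery books| = 0.
|books that are romance or mystery| = 4.
The claim requires 0 < 4, which holds.

True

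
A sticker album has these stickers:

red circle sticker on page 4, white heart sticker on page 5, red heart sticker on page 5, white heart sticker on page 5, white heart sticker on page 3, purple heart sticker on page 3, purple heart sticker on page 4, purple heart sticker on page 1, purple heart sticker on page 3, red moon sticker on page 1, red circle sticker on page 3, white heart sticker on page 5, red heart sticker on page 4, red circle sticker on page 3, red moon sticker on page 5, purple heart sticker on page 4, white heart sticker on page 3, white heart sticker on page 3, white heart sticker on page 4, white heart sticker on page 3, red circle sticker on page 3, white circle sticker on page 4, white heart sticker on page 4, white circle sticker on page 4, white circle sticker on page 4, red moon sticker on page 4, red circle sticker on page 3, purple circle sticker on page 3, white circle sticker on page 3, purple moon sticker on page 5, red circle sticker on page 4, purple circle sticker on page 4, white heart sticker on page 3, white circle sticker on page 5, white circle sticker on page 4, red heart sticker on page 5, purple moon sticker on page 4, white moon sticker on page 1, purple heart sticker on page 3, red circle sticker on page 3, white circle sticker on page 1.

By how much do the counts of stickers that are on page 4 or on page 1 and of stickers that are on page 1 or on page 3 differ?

stickers on page 4 or on page 1: 18. stickers on page 1 or on page 3: 19.
|18 − 19| = 19 − 18 = 1.

1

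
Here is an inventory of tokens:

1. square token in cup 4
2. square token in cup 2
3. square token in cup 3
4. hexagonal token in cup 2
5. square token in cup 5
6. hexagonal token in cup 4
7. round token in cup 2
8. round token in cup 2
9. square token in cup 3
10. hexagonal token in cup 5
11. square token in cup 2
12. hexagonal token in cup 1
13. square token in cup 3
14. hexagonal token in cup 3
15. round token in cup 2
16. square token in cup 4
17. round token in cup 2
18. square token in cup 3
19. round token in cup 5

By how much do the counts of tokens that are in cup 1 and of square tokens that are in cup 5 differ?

0

tokens in cup 1: 1. square tokens in cup 5: 1.
|1 − 1| = 1 − 1 = 0.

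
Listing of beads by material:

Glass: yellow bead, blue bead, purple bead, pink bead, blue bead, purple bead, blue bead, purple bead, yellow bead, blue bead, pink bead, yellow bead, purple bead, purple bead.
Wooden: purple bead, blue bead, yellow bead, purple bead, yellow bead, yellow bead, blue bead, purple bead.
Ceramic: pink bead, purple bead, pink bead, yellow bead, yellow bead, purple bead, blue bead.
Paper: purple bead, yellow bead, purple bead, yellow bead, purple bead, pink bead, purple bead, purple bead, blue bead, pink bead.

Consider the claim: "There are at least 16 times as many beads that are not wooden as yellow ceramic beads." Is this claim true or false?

False

There are 31 beads that are not wooden.
There are 2 yellow ceramic beads.
The claim requires 31 ≥ 16 × 2 = 32, which does not hold.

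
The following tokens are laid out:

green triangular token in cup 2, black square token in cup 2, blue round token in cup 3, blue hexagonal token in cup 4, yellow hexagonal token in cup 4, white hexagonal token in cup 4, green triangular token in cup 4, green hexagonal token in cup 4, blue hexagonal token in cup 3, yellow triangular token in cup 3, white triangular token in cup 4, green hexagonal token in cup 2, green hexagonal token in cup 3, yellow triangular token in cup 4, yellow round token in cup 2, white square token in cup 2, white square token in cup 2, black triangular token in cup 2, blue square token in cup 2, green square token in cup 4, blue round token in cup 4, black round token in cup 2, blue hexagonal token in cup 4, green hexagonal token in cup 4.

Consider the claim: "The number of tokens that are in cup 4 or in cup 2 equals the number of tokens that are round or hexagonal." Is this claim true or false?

False

|tokens in cup 4 or in cup 2| = 20.
|tokens that are round or hexagonal| = 13.
The claim requires 20 = 13, which does not hold.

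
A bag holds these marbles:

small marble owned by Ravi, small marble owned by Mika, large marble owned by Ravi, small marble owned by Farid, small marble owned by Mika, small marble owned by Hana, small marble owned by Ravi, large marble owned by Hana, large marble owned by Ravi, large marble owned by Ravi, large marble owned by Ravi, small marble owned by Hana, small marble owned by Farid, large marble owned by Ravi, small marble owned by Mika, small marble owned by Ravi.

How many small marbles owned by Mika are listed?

3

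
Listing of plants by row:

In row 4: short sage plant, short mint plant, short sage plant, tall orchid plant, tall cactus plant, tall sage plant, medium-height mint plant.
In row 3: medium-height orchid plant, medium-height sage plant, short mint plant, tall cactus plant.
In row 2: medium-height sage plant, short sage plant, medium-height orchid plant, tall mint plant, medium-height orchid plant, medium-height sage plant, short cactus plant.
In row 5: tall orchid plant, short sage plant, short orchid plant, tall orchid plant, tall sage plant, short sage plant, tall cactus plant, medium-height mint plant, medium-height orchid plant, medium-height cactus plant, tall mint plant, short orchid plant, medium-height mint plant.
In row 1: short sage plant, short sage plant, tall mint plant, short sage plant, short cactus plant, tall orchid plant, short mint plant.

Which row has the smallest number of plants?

row 3

Counts by row: row 5→13, row 4→7, row 1→7, row 2→7, row 3→4.
The minimum is 4, held uniquely by row 3.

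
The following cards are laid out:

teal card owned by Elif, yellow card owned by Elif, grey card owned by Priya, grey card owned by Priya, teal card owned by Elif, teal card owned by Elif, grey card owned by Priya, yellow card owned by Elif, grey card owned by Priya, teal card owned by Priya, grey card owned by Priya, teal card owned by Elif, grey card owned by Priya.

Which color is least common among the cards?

Counts by color: grey 6, teal 5, yellow 2.
The minimum is 2, held uniquely by yellow.

yellow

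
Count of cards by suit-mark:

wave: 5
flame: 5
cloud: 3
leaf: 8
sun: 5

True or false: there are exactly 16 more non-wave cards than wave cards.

True

non-wave cards: 21.
wave cards: 5.
The claim requires 21 − 5 (= 16) to equal 16, which holds.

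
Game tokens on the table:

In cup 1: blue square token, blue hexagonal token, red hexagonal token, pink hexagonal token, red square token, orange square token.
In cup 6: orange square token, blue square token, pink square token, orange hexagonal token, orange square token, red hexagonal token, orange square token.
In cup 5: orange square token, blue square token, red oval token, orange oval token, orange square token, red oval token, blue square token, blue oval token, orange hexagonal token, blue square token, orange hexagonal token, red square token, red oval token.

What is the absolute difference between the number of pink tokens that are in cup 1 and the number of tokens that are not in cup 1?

pink tokens in cup 1: 1. tokens that are not in cup 1: 20.
|1 − 20| = 20 − 1 = 19.

19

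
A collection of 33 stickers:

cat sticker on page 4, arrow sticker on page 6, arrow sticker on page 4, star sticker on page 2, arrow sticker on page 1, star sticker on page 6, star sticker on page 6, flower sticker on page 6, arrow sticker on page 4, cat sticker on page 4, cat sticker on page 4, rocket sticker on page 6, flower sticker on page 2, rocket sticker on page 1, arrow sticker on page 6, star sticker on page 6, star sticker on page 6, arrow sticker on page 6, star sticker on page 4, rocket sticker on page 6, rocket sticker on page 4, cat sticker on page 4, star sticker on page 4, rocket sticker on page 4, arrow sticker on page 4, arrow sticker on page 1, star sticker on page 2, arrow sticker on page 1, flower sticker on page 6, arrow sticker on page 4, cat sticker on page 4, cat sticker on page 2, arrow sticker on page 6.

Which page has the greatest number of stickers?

page 4

Counts by page: page 4→13, page 6→12, page 2→4, page 1→4.
The maximum is 13, held uniquely by page 4.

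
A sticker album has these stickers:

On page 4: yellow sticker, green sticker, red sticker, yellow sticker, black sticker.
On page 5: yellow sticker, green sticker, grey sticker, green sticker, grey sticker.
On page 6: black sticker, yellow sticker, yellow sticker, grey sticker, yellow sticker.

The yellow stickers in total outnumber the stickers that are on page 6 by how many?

1

yellow stickers: 6.
stickers on page 6: 5.
6 − 5 = 1.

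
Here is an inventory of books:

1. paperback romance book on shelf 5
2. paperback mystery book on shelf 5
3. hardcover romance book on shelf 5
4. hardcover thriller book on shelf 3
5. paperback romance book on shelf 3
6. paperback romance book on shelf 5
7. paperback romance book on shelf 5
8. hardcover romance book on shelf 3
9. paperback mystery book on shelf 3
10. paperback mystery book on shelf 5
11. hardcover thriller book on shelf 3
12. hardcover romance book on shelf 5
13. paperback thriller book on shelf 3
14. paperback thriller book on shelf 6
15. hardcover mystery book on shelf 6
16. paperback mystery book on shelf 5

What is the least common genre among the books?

thriller

Counts by genre: romance 7, mystery 5, thriller 4.
The minimum is 4, held uniquely by thriller.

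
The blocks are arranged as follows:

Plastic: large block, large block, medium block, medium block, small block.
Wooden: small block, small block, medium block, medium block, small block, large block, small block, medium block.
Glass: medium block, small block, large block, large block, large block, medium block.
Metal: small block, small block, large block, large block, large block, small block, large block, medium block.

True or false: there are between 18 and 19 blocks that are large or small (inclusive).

|blocks that are large or small| = 19.
The claim requires 18 ≤ 19 ≤ 19, which holds.

True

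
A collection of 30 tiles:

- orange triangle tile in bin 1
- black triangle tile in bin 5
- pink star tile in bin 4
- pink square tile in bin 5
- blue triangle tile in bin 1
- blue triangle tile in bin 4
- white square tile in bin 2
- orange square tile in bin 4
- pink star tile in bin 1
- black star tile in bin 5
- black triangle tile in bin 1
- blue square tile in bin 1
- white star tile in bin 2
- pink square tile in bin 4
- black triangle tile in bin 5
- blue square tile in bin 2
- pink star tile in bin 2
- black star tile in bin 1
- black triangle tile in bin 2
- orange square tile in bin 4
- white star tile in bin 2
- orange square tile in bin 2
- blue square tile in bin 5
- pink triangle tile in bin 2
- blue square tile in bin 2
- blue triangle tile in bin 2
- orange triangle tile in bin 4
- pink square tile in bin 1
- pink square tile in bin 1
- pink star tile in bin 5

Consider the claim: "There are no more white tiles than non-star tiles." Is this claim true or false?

|white tiles| = 3.
|non-star tiles| = 22.
The claim requires 3 ≤ 22, which holds.

True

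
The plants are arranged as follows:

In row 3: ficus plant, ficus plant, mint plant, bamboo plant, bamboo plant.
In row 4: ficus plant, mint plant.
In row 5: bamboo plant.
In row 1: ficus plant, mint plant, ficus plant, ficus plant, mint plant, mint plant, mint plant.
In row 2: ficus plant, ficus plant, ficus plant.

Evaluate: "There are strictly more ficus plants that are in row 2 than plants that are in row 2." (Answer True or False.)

ficus plants in row 2: 3.
plants in row 2: 3.
The claim requires 3 > 3, which does not hold.

False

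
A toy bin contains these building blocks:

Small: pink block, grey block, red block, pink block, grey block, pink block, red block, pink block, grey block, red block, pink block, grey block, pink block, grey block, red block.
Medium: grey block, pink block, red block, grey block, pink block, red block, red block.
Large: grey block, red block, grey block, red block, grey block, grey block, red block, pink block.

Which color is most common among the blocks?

grey

Counts by color: grey 11, red 10, pink 9.
The maximum is 11, held uniquely by grey.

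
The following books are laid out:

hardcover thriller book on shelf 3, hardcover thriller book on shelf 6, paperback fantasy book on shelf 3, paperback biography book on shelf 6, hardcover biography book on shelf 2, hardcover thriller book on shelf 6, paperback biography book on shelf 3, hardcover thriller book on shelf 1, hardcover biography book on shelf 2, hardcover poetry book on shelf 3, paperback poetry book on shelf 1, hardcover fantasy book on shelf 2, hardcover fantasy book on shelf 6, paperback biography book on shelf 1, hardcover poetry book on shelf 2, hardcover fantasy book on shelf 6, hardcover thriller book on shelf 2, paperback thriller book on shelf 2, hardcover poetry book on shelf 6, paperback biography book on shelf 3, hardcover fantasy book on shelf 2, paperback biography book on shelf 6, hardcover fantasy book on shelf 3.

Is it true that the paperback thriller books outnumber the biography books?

paperback thriller books: 1.
biography books: 7.
The claim requires 1 > 7, which does not hold.

False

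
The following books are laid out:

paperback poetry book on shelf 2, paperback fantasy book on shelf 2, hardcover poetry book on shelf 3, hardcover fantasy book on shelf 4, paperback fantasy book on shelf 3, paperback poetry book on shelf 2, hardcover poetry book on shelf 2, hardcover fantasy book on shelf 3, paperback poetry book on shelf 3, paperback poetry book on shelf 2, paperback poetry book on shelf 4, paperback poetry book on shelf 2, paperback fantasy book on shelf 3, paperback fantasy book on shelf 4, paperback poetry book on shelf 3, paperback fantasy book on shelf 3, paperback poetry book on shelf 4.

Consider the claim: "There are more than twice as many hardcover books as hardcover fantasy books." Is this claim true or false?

False

|hardcover books| = 4.
|hardcover fantasy books| = 2.
The claim requires 4 > 2 × 2 = 4, which does not hold.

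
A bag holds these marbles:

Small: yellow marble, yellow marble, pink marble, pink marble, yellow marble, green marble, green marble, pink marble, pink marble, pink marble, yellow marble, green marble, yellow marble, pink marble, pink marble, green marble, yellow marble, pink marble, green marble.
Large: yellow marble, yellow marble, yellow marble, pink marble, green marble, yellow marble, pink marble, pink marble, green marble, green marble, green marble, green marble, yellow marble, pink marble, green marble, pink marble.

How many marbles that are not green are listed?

24

Total marbles: 35; with the excluded value: 11; remaining 35 − 11 = 24.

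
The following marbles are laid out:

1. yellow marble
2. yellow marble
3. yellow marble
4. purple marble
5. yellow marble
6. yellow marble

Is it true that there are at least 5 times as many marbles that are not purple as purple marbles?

True

marbles that are not purple: 5.
purple marbles: 1.
The claim requires 5 ≥ 5 × 1 = 5, which holds.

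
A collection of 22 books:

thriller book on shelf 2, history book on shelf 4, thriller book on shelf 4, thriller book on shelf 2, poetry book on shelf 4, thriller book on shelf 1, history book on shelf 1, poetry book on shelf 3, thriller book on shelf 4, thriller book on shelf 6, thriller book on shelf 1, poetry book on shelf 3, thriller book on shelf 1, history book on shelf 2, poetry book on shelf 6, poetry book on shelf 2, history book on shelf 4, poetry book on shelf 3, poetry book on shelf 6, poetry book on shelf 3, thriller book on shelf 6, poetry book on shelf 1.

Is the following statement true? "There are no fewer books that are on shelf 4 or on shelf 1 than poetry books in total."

True

books on shelf 4 or on shelf 1: 10.
poetry books: 9.
The claim requires 10 ≥ 9, which holds.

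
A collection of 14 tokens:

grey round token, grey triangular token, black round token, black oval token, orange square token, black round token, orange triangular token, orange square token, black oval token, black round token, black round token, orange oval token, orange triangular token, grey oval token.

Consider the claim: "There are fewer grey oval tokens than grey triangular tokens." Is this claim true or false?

|grey oval tokens| = 1.
|grey triangular tokens| = 1.
The claim requires 1 < 1, which does not hold.

False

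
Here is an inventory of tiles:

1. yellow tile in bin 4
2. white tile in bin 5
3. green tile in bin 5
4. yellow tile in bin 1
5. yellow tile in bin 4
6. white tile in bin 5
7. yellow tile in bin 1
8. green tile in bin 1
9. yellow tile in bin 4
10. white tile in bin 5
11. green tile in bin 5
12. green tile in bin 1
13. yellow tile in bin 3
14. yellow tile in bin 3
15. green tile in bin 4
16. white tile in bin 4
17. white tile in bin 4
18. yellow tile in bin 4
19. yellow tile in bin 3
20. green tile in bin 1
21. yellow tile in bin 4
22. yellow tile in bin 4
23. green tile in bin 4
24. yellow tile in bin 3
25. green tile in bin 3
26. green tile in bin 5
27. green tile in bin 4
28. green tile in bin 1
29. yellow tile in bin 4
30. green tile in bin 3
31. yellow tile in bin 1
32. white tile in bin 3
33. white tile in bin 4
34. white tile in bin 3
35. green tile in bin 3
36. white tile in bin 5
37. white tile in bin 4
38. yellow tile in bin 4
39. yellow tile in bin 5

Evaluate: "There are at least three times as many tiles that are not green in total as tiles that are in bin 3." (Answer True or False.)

False

tiles that are not green: 26.
tiles in bin 3: 9.
The claim requires 26 ≥ 3 × 9 = 27, which does not hold.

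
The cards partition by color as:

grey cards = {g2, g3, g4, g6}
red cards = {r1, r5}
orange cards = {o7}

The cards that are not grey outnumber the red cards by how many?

1

cards that are not grey: 3.
red cards: 2.
3 − 2 = 1.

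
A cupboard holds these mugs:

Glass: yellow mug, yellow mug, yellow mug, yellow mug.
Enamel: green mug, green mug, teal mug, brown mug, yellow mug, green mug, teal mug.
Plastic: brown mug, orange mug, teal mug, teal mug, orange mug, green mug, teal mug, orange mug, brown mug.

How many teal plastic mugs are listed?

3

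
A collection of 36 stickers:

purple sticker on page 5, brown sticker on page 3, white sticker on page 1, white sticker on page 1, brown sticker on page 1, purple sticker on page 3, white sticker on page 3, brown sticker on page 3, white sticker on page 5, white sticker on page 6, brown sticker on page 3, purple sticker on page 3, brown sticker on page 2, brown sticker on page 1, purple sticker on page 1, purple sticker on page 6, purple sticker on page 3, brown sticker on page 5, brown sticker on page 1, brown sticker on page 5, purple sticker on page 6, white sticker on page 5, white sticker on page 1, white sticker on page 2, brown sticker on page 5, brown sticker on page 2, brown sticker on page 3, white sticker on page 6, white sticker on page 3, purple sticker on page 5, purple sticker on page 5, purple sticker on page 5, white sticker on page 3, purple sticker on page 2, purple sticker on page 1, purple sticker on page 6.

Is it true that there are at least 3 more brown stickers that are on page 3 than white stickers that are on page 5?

There are 4 brown stickers on page 3.
There are 2 white stickers on page 5.
The claim requires 4 − 2 = 2 ≥ 3, which does not hold.

False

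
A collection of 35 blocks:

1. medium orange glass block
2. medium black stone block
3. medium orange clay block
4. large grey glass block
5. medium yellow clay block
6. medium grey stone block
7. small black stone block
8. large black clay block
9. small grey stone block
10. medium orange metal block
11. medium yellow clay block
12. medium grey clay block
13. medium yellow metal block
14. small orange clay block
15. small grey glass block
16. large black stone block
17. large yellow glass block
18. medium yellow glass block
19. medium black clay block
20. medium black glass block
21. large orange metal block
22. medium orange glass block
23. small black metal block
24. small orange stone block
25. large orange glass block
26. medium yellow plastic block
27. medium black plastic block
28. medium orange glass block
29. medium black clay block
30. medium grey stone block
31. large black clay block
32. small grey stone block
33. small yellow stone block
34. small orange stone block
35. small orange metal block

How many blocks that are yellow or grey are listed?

14

grey: 7; yellow: 7; together 7 + 7 = 14.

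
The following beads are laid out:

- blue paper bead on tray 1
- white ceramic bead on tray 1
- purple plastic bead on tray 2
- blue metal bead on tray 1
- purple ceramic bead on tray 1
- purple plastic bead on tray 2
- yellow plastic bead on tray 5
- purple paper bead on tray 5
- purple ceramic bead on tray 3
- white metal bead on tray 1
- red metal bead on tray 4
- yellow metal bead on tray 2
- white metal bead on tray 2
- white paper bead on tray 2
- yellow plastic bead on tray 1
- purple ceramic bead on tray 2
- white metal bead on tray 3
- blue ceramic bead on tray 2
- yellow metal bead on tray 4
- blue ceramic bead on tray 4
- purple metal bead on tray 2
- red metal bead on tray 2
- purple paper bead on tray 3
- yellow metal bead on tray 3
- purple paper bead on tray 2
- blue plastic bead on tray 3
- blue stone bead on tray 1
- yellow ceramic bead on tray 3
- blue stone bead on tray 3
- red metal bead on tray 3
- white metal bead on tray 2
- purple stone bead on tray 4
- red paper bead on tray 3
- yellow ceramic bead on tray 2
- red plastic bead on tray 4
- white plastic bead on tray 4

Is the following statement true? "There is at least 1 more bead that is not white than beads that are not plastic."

False

There are 29 beads that are not white.
There are 29 beads that are not plastic.
The claim requires 29 − 29 = 0 ≥ 1, which does not hold.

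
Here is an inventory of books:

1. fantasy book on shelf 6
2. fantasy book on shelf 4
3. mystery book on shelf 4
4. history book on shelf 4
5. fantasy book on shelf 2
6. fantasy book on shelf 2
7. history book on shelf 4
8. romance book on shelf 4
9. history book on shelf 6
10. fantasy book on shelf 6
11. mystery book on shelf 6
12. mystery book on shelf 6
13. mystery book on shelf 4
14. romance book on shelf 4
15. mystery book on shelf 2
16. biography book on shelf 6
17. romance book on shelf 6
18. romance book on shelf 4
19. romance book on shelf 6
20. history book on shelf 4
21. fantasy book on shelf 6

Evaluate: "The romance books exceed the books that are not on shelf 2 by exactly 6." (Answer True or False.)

|romance books| = 5.
|books that are not on shelf 2| = 18.
The claim requires 5 − 18 (= -13) to equal 6, which does not hold.

False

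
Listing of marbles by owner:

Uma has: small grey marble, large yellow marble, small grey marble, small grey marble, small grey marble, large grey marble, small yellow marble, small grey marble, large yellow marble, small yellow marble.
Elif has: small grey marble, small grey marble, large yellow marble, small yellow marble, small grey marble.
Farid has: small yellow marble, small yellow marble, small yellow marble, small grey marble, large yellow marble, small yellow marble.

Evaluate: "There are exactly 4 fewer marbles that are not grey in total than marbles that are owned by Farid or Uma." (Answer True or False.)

There are 11 marbles that are not grey.
Count of marbles owned by Farid or Uma: 16.
The claim requires 16 − 11 (= 5) to equal 4, which does not hold.

False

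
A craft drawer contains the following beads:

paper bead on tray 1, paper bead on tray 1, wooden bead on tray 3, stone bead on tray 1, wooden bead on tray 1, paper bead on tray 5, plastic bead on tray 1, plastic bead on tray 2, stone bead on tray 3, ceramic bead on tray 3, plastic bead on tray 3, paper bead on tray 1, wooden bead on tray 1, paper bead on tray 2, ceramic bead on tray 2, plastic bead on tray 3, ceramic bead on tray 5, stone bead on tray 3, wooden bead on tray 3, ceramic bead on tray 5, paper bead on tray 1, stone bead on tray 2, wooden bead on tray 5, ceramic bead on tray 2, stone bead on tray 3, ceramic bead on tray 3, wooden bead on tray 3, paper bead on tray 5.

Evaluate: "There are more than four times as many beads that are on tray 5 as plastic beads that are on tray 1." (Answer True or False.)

beads on tray 5: 5.
plastic beads on tray 1: 1.
The claim requires 5 > 4 × 1 = 4, which holds.

True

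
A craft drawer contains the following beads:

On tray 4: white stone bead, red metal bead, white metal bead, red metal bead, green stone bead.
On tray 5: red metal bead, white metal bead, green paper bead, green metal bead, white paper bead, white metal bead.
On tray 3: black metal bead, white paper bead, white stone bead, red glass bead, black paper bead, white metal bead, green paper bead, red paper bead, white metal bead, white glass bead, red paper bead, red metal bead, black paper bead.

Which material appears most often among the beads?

metal

Counts by material: metal 11, paper 8, stone 3, glass 2.
The maximum is 11, held uniquely by metal.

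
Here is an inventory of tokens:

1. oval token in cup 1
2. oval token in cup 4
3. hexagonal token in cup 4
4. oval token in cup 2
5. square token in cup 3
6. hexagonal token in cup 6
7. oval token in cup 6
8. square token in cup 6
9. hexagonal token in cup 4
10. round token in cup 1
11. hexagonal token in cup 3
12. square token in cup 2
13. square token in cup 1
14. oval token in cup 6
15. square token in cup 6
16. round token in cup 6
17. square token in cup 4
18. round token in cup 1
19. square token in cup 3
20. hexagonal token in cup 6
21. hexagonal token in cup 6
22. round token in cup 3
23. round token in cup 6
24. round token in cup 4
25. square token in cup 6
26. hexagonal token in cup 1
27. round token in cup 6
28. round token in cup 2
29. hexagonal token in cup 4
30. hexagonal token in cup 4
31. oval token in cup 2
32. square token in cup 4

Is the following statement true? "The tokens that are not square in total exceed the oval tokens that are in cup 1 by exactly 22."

True

There are 23 tokens that are not square.
There is 1 oval token in cup 1.
The claim requires 23 − 1 (= 22) to equal 22, which holds.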